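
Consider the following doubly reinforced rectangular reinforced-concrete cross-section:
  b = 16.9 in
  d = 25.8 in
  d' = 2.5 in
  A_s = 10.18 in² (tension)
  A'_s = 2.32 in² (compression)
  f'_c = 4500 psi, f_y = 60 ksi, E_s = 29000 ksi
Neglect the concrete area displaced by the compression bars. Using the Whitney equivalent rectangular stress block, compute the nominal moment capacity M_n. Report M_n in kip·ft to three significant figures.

M_n ≈ 1140 kip·ft

Assume both steels yield.
a = (A_s − A'_s) f_y/(0.85 f'_c b) = (10.18 − 2.32) × 60/(0.85 × 4.5 × 16.9) = 7.296 in.
c = a/β₁ = 7.296/0.825 = 8.844 in; ε'_s = 0.003(c − d')/c = 0.0022 ≥ ε_y = 0.0021, so the compression steel yields.
M_n = (A_s − A'_s) f_y (d − a/2) + A'_s f_y (d − d') = 471.6 × (25.8 − 3.648) + 139.2 × (25.8 − 2.5) = 10446.9 + 3243.4 = 13690.3 kip·in = 13690.3/12 = 1140.86 kip·ft.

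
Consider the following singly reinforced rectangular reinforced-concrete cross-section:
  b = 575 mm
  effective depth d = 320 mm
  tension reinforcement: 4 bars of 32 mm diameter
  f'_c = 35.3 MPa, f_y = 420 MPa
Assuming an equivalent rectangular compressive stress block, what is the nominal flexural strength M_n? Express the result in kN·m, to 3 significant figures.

A_s = 4 × 804 = 3216 mm².
T = A_s f_y = 3216 × 420 = 1350720 N = 1350.72 kN.
From C = T: a = T/(0.85 f'_c b) = 1350720/(0.85 × 35.3 × 575) = 78.29 mm.
M_n = T(d − a/2) = 1350.72 kN × (320 − 39.145) mm = 379.36 kN·m.

M_n ≈ 379 kN·m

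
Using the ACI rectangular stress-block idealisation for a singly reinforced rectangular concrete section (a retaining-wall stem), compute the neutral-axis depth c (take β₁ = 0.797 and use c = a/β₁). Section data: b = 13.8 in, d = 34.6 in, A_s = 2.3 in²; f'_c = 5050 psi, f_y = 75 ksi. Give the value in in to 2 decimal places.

T = A_s f_y = 2.3 × 75 = 172.5 kips.
a = T/(0.85 f'_c b) = 172.5/(0.85 × 5.05 × 13.8) = 2.9121 in.
With β₁ = 0.797, c = a/β₁ = 2.9121/0.797 = 3.65 in.

c ≈ 3.65 in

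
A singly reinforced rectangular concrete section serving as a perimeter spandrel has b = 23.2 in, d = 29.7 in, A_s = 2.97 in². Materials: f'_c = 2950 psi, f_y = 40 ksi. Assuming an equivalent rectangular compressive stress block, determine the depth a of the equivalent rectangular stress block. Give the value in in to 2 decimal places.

a ≈ 2.04 in

T = A_s f_y = 2.97 × 40 = 118.8 kips.
a = T/(0.85 f'_c b) = 118.8/(0.85 × 2.95 × 23.2) = 2.04 in.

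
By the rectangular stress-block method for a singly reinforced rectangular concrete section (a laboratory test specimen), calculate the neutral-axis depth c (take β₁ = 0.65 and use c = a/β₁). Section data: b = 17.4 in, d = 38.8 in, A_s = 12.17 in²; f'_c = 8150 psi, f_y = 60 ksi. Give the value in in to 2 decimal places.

c ≈ 9.32 in

T = A_s f_y = 12.17 × 60 = 730.2 kips.
a = T/(0.85 f'_c b) = 730.2/(0.85 × 8.15 × 17.4) = 6.0578 in.
With β₁ = 0.65, c = a/β₁ = 6.0578/0.65 = 9.32 in.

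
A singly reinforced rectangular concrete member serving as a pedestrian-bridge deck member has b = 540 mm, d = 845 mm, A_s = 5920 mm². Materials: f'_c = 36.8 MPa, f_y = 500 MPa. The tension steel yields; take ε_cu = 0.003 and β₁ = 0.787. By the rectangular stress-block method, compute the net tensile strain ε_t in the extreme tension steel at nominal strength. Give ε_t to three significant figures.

ε_t ≈ 0.00838

a = A_s f_y/(0.85 f'_c b) = 175.24 mm.
β₁ = 0.787, so c = a/β₁ = 175.24/0.787 = 222.67 mm.
From the linear strain diagram with ε_cu = 0.003: ε_t = 0.003 (d − c)/c = 0.003 × (845 − 222.67)/222.67 = 0.00838.
Since ε_t ≥ 0.005, the section is tension-controlled.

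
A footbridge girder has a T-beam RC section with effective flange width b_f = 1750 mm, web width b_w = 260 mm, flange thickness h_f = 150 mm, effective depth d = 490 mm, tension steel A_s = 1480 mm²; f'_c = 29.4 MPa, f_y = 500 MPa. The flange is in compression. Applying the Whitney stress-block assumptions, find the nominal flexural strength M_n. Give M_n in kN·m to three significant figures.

M_n ≈ 356 kN·m

Tension: T = A_s f_y = 1480 × 500 = 740000 N.
Try a within the flange: a = T/(0.85 f'_c b_f) = 740000/(0.85 × 29.4 × 1750) = 16.92 mm.
Since a = 16.92 ≤ h_f = 150 mm, the stress block lies entirely in the flange; analyse as a rectangular beam of width b_f.
M_n = T(d − a/2) = 740000 × (490 − 8.46) = 356.34 × 10⁶ N·mm.
M_n = 356.34 kN·m.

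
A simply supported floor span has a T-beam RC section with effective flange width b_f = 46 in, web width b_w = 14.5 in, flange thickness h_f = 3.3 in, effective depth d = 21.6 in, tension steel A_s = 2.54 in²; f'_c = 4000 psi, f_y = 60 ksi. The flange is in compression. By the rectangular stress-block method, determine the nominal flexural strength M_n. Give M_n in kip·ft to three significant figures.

M_n ≈ 268 kip·ft

Tension: T = A_s f_y = 2.54 × 60 = 152.4 kips.
Try a within the flange: a = T/(0.85 f'_c b_f) = 152.4/(0.85 × 4 × 46) = 0.974 in.
Since a = 0.974 ≤ h_f = 3.3 in, the stress block lies entirely in the flange; analyse as a rectangular beam of width b_f.
M_n = T(d − a/2) = 152.4 × (21.6 − 0.487) = 3217.6 kip·in.
M_n = 3217.6/12 = 268.13 kip·ft.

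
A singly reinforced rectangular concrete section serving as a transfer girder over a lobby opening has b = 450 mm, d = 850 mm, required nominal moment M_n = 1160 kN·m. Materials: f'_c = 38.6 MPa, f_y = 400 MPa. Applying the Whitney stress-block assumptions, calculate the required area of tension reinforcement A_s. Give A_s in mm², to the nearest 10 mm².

With M_n = 0.85 f'_c a b (d − a/2), solve the quadratic for a:
a = d − √(d² − 2M_n/(0.85 f'_c b)) = 850 − √(850² − 2 × 1160×10⁶/(0.85 × 38.6 × 450)) = 98.09 mm.
A_s = 0.85 f'_c a b / f_y = 0.85 × 38.6 × 98.09 × 450 / 400 = 3620.6 mm².

A_s ≈ 3620 mm²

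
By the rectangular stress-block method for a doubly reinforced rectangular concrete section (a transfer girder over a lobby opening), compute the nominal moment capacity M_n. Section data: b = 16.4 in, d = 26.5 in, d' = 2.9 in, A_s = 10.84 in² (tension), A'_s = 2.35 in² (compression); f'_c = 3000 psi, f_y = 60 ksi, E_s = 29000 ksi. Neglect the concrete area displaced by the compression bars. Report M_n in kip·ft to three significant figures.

M_n ≈ 1140 kip·ft

Assume both steels yield.
a = (A_s − A'_s) f_y/(0.85 f'_c b) = (10.84 − 2.35) × 60/(0.85 × 3 × 16.4) = 12.181 in.
c = a/β₁ = 12.181/0.85 = 14.331 in; ε'_s = 0.003(c − d')/c = 0.0024 ≥ ε_y = 0.0021, so the compression steel yields.
M_n = (A_s − A'_s) f_y (d − a/2) + A'_s f_y (d − d') = 509.4 × (26.5 − 6.0905) + 141 × (26.5 − 2.9) = 10396.6 + 3327.6 = 13724.2 kip·in = 13724.2/12 = 1143.68 kip·ft.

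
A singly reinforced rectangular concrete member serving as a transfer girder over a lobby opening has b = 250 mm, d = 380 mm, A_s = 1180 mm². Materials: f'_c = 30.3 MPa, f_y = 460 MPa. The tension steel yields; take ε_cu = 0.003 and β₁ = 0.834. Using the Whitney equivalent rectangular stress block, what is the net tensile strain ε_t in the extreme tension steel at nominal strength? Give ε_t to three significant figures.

ε_t ≈ 0.00828

a = A_s f_y/(0.85 f'_c b) = 84.30 mm.
β₁ = 0.834, so c = a/β₁ = 84.30/0.834 = 101.08 mm.
From the linear strain diagram with ε_cu = 0.003: ε_t = 0.003 (d − c)/c = 0.003 × (380 − 101.08)/101.08 = 0.00828.
Since ε_t ≥ 0.005, the section is tension-controlled.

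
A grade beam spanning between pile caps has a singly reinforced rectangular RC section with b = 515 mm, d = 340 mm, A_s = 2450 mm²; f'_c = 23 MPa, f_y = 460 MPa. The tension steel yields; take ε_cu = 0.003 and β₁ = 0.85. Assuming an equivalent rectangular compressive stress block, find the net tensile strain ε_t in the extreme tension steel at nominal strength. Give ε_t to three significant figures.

ε_t ≈ 0.00475

a = A_s f_y/(0.85 f'_c b) = 111.94 mm.
β₁ = 0.85, so c = a/β₁ = 111.94/0.85 = 131.69 mm.
From the linear strain diagram with ε_cu = 0.003: ε_t = 0.003 (d − c)/c = 0.003 × (340 − 131.69)/131.69 = 0.00475.
ε_t is between 0.004 and 0.005 — transition zone.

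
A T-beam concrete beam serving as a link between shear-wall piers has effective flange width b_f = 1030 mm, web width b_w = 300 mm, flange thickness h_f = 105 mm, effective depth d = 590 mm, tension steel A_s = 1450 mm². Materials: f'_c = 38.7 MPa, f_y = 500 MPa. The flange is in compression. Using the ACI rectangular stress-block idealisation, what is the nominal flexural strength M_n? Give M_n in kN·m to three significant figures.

Tension: T = A_s f_y = 1450 × 500 = 725000 N.
Try a within the flange: a = T/(0.85 f'_c b_f) = 725000/(0.85 × 38.7 × 1030) = 21.40 mm.
Since a = 21.40 ≤ h_f = 105 mm, the stress block lies entirely in the flange; analyse as a rectangular beam of width b_f.
M_n = T(d − a/2) = 725000 × (590 − 10.7) = 419.99 × 10⁶ N·mm.
M_n = 419.99 kN·m.

M_n ≈ 420 kN·m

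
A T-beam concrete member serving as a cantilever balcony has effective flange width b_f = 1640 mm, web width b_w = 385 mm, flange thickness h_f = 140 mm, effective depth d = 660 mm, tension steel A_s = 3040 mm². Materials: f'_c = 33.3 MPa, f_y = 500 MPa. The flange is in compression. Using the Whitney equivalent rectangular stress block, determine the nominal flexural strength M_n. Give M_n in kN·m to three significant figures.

M_n ≈ 978 kN·m

Tension: T = A_s f_y = 3040 × 500 = 1520000 N.
Try a within the flange: a = T/(0.85 f'_c b_f) = 1520000/(0.85 × 33.3 × 1640) = 32.74 mm.
Since a = 32.74 ≤ h_f = 140 mm, the stress block lies entirely in the flange; analyse as a rectangular beam of width b_f.
M_n = T(d − a/2) = 1520000 × (660 − 16.37) = 978.32 × 10⁶ N·mm.
M_n = 978.32 kN·m.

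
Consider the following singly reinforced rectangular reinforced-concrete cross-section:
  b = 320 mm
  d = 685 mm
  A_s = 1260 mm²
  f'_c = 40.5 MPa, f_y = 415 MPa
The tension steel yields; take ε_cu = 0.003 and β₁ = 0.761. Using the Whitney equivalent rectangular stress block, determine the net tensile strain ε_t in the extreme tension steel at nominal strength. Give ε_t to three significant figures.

a = A_s f_y/(0.85 f'_c b) = 47.47 mm.
β₁ = 0.761, so c = a/β₁ = 47.47/0.761 = 62.38 mm.
From the linear strain diagram with ε_cu = 0.003: ε_t = 0.003 (d − c)/c = 0.003 × (685 − 62.38)/62.38 = 0.0299.
Since ε_t ≥ 0.005, the section is tension-controlled.

ε_t ≈ 0.0299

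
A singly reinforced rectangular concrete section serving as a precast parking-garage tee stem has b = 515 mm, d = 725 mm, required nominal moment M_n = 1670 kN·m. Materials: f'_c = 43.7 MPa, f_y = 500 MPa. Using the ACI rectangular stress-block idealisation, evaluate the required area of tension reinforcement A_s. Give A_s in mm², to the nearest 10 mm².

With M_n = 0.85 f'_c a b (d − a/2), solve the quadratic for a:
a = d − √(d² − 2M_n/(0.85 f'_c b)) = 725 − √(725² − 2 × 1670×10⁶/(0.85 × 43.7 × 515)) = 132.52 mm.
A_s = 0.85 f'_c a b / f_y = 0.85 × 43.7 × 132.52 × 515 / 500 = 5070.1 mm².

A_s ≈ 5070 mm²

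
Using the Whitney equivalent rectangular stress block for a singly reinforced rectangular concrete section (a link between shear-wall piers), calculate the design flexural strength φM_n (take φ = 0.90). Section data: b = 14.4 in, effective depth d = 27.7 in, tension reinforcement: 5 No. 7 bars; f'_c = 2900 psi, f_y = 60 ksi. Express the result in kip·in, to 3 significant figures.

φM_n ≈ 4080 kip·in

A_s = 5 × 0.6 = 3 in².
T = A_s f_y = 3 × 60 = 180 kips.
a = T/(0.85 f'_c b) = 180/(0.85 × 2.9 × 14.4) = 5.071 in.
M_n = T(d − a/2) = 180 × (27.7 − 2.5355) = 4529.6 kip·in.
φM_n = 0.90 × 4529.6 = 4076.6 kip·in.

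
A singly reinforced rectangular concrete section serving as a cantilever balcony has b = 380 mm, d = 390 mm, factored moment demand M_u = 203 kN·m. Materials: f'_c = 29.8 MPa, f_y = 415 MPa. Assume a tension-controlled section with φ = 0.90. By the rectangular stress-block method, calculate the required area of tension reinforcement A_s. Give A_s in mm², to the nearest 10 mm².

M_n = M_u/φ = 203/0.90 = 225.556 kN·m.
With M_n = 0.85 f'_c a b (d − a/2), solve the quadratic for a:
a = d − √(d² − 2M_n/(0.85 f'_c b)) = 390 − √(390² − 2 × 225.556×10⁶/(0.85 × 29.8 × 380)) = 65.60 mm.
A_s = 0.85 f'_c a b / f_y = 0.85 × 29.8 × 65.60 × 380 / 415 = 1521.5 mm².

A_s ≈ 1520 mm²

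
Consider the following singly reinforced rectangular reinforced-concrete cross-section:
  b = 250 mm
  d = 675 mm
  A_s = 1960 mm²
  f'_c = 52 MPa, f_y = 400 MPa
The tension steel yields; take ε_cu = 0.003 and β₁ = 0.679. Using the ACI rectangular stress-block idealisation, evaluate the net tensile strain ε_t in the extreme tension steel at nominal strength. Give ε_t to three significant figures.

a = A_s f_y/(0.85 f'_c b) = 70.95 mm.
β₁ = 0.679, so c = a/β₁ = 70.95/0.679 = 104.49 mm.
From the linear strain diagram with ε_cu = 0.003: ε_t = 0.003 (d − c)/c = 0.003 × (675 − 104.49)/104.49 = 0.0164.
Since ε_t ≥ 0.005, the section is tension-controlled.

ε_t ≈ 0.0164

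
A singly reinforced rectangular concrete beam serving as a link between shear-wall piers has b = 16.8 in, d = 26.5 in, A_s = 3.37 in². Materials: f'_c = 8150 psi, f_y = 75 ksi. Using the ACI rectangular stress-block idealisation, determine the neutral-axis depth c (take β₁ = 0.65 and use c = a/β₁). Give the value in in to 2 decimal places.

c ≈ 3.34 in

T = A_s f_y = 3.37 × 75 = 252.75 kips.
a = T/(0.85 f'_c b) = 252.75/(0.85 × 8.15 × 16.8) = 2.1717 in.
With β₁ = 0.65, c = a/β₁ = 2.1717/0.65 = 3.34 in.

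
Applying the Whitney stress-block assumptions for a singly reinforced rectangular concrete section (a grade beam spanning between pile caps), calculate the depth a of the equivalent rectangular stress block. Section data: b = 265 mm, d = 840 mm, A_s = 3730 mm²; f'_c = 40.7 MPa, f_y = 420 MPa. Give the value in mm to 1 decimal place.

a ≈ 170.9 mm

T = A_s f_y = 3730 × 420 = 1566600 N = 1566.6 kN.
Setting C = 0.85 f'_c a b equal to T: a = 1566600/(0.85 × 40.7 × 265) = 170.9 mm.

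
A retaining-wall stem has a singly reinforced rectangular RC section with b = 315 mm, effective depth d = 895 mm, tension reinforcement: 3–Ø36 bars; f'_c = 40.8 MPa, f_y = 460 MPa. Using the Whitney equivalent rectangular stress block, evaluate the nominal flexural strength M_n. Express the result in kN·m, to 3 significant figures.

A_s = 3 × 1018 = 3054 mm².
T = A_s f_y = 3054 × 460 = 1404840 N = 1404.84 kN.
From C = T: a = T/(0.85 f'_c b) = 1404840/(0.85 × 40.8 × 315) = 128.60 mm.
M_n = T(d − a/2) = 1404.84 kN × (895 − 64.3) mm = 1167.00 kN·m.

M_n ≈ 1170 kN·m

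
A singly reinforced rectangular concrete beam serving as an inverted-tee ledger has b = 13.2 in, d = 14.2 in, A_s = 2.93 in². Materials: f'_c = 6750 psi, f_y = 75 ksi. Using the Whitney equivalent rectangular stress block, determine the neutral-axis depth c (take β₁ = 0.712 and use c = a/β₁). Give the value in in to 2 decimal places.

T = A_s f_y = 2.93 × 75 = 219.75 kips.
a = T/(0.85 f'_c b) = 219.75/(0.85 × 6.75 × 13.2) = 2.9016 in.
With β₁ = 0.712, c = a/β₁ = 2.9016/0.712 = 4.08 in.

c ≈ 4.08 in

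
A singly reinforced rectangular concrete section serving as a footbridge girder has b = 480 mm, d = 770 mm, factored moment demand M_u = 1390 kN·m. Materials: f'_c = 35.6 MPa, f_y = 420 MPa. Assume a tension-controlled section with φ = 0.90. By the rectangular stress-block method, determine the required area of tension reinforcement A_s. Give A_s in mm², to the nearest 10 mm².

M_n = M_u/φ = 1390/0.90 = 1544.44 kN·m.
With M_n = 0.85 f'_c a b (d − a/2), solve the quadratic for a:
a = d − √(d² − 2M_n/(0.85 f'_c b)) = 770 − √(770² − 2 × 1544.44×10⁶/(0.85 × 35.6 × 480)) = 153.37 mm.
A_s = 0.85 f'_c a b / f_y = 0.85 × 35.6 × 153.37 × 480 / 420 = 5304.0 mm².

A_s ≈ 5300 mm²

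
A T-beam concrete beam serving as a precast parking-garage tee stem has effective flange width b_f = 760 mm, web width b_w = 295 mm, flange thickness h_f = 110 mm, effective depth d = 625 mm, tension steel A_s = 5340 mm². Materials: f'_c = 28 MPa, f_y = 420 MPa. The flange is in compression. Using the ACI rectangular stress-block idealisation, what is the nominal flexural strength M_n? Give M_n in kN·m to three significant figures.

Tension: T = A_s f_y = 5340 × 420 = 2242800 N.
Try a within the flange: a = T/(0.85 f'_c b_f) = 2242800/(0.85 × 28 × 760) = 123.99 mm.
a = 123.99 > h_f = 110 mm: the block extends into the web. Split into flange-overhang and web parts.
C_f = 0.85 f'_c (b_f − b_w) h_f = 0.85 × 28 × (760 − 295) × 110 = 1217370 N.
Remaining web compression depth: a_w = (T − C_f)/(0.85 f'_c b_w) = (2242800 − 1217370)/(0.85 × 28 × 295) = 146.05 mm.
M_n = C_f(d − h_f/2) + (T − C_f)(d − a_w/2) = 1217370 × (625 − 55) + 1025430 × (625 − 73.025) = 693.90 + 566.01 = 1259.91 × 10⁶ N·mm.
M_n = 1259.91 kN·m.

M_n ≈ 1260 kN·m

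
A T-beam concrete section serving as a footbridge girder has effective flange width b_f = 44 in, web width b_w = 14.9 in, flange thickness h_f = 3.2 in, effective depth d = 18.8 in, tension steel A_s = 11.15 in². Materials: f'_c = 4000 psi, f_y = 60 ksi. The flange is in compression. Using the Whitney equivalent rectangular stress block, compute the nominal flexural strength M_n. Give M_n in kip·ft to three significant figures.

M_n ≈ 904 kip·ft

Tension: T = A_s f_y = 11.15 × 60 = 669 kips.
Try a within the flange: a = T/(0.85 f'_c b_f) = 669/(0.85 × 4 × 44) = 4.472 in.
a = 4.472 > h_f = 3.2 in: the block extends into the web. Split into flange-overhang and web parts.
C_f = 0.85 f'_c (b_f − b_w) h_f = 0.85 × 4 × (44 − 14.9) × 3.2 = 316.6 kips.
Remaining web compression depth: a_w = (T − C_f)/(0.85 f'_c b_w) = (669 − 316.6)/(0.85 × 4 × 14.9) = 6.956 in.
M_n = C_f(d − h_f/2) + (T − C_f)(d − a_w/2) = 316.6 × (18.8 − 1.6) + 352.4 × (18.8 − 3.478) = 5445.5 + 5399.5 = 10845.0 kip·in.
M_n = 10845.0/12 = 903.75 kip·ft.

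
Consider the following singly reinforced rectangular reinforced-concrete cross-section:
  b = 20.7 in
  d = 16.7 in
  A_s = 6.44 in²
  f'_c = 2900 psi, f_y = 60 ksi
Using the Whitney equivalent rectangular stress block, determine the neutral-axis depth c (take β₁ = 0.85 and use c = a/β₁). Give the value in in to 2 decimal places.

T = A_s f_y = 6.44 × 60 = 386.4 kips.
a = T/(0.85 f'_c b) = 386.4/(0.85 × 2.9 × 20.7) = 7.5727 in.
With β₁ = 0.85, c = a/β₁ = 7.5727/0.85 = 8.91 in.

c ≈ 8.91 in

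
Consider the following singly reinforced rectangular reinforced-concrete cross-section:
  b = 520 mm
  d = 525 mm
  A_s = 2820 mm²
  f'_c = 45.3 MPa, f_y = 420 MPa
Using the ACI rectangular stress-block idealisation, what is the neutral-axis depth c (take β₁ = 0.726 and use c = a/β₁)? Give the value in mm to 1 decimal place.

T = A_s f_y = 2820 × 420 = 1184400 N = 1184.4 kN.
Setting C = 0.85 f'_c a b equal to T: a = 1184400/(0.85 × 45.3 × 520) = 59.153 mm.
With β₁ = 0.726, c = a/β₁ = 59.153/0.726 = 81.5 mm.

c ≈ 81.5 mm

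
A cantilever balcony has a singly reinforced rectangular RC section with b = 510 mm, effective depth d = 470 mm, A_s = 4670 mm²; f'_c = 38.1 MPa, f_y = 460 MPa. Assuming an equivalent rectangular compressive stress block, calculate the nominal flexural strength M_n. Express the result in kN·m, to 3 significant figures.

M_n ≈ 870 kN·m

T = A_s f_y = 4670 × 460 = 2148200 N = 2148.2 kN.
From C = T: a = T/(0.85 f'_c b) = 2148200/(0.85 × 38.1 × 510) = 130.07 mm.
M_n = T(d − a/2) = 2148.2 kN × (470 − 65.035) mm = 869.95 kN·m.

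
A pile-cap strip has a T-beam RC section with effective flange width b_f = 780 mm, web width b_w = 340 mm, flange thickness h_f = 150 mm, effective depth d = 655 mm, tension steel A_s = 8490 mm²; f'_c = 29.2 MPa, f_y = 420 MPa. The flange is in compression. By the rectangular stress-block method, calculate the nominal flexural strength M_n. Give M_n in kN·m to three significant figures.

M_n ≈ 1990 kN·m

Tension: T = A_s f_y = 8490 × 420 = 3565800 N.
Try a within the flange: a = T/(0.85 f'_c b_f) = 3565800/(0.85 × 29.2 × 780) = 184.19 mm.
a = 184.19 > h_f = 150 mm: the block extends into the web. Split into flange-overhang and web parts.
C_f = 0.85 f'_c (b_f − b_w) h_f = 0.85 × 29.2 × (780 − 340) × 150 = 1638120 N.
Remaining web compression depth: a_w = (T − C_f)/(0.85 f'_c b_w) = (3565800 − 1638120)/(0.85 × 29.2 × 340) = 228.43 mm.
M_n = C_f(d − h_f/2) + (T − C_f)(d − a_w/2) = 1638120 × (655 − 75) + 1927680 × (655 − 114.215) = 950.11 + 1042.46 = 1992.57 × 10⁶ N·mm.
M_n = 1992.57 kN·m.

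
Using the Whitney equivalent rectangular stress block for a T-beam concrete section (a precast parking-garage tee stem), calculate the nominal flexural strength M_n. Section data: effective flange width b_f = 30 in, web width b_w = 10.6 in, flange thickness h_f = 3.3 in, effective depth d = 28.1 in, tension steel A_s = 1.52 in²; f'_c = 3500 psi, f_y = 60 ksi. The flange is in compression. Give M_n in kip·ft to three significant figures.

Tension: T = A_s f_y = 1.52 × 60 = 91.2 kips.
Try a within the flange: a = T/(0.85 f'_c b_f) = 91.2/(0.85 × 3.5 × 30) = 1.022 in.
Since a = 1.022 ≤ h_f = 3.3 in, the stress block lies entirely in the flange; analyse as a rectangular beam of width b_f.
M_n = T(d − a/2) = 91.2 × (28.1 − 0.511) = 2516.1 kip·in.
M_n = 2516.1/12 = 209.68 kip·ft.

M_n ≈ 210 kip·ft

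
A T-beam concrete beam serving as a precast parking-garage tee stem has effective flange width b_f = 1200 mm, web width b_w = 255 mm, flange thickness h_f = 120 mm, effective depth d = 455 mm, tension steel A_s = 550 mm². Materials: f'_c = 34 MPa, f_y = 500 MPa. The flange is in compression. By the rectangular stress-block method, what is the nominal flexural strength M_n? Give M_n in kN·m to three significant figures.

M_n ≈ 124 kN·m

Tension: T = A_s f_y = 550 × 500 = 275000 N.
Try a within the flange: a = T/(0.85 f'_c b_f) = 275000/(0.85 × 34 × 1200) = 7.93 mm.
Since a = 7.93 ≤ h_f = 120 mm, the stress block lies entirely in the flange; analyse as a rectangular beam of width b_f.
M_n = T(d − a/2) = 275000 × (455 − 3.965) = 124.03 × 10⁶ N·mm.
M_n = 124.03 kN·m.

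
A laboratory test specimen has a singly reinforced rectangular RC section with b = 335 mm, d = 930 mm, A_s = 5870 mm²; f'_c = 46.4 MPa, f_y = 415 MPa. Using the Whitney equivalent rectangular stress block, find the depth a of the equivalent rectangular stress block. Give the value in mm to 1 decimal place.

T = A_s f_y = 5870 × 415 = 2436050 N = 2436.05 kN.
Setting C = 0.85 f'_c a b equal to T: a = 2436050/(0.85 × 46.4 × 335) = 184.4 mm.

a ≈ 184.4 mm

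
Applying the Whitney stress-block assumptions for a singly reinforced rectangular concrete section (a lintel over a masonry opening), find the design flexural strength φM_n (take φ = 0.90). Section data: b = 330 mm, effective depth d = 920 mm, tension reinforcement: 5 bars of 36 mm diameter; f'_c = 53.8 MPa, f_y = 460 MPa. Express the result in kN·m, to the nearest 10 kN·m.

φM_n ≈ 1780 kN·m

A_s = 5 × 1018 = 5090 mm².
T = A_s f_y = 5090 × 460 = 2341400 N = 2341.4 kN.
From C = T: a = T/(0.85 f'_c b) = 2341400/(0.85 × 53.8 × 330) = 155.15 mm.
M_n = T(d − a/2) = 2341.4 kN × (920 − 77.575) mm = 1972.45 kN·m.
φM_n = 0.90 × 1972.45 = 1775.21 kN·m.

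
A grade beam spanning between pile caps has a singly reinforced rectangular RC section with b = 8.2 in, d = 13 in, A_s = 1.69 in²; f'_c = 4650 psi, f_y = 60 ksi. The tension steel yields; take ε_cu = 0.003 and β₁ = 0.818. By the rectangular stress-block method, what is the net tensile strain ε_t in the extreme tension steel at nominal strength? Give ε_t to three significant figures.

a = A_s f_y/(0.85 f'_c b) = 3.129 in.
β₁ = 0.818, so c = a/β₁ = 3.129/0.818 = 3.825 in.
From the linear strain diagram with ε_cu = 0.003: ε_t = 0.003 (d − c)/c = 0.003 × (13 − 3.825)/3.825 = 0.00720.
Since ε_t ≥ 0.005, the section is tension-controlled.

ε_t ≈ 0.00720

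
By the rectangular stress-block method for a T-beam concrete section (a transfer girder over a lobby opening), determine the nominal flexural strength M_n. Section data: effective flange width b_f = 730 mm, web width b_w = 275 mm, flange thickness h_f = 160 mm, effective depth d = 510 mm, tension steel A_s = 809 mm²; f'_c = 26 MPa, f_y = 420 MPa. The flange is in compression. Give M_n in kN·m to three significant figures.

Tension: T = A_s f_y = 809 × 420 = 339780 N.
Try a within the flange: a = T/(0.85 f'_c b_f) = 339780/(0.85 × 26 × 730) = 21.06 mm.
Since a = 21.06 ≤ h_f = 160 mm, the stress block lies entirely in the flange; analyse as a rectangular beam of width b_f.
M_n = T(d − a/2) = 339780 × (510 − 10.53) = 169.71 × 10⁶ N·mm.
M_n = 169.71 kN·m.

M_n ≈ 170 kN·m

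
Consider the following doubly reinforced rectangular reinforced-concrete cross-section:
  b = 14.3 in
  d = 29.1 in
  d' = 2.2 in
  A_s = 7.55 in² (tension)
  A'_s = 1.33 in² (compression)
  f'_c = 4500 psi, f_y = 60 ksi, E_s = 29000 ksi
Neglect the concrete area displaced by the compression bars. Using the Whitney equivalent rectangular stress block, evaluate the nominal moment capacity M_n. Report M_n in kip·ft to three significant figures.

M_n ≈ 978 kip·ft

Assume both steels yield.
a = (A_s − A'_s) f_y/(0.85 f'_c b) = (7.55 − 1.33) × 60/(0.85 × 4.5 × 14.3) = 6.823 in.
c = a/β₁ = 6.823/0.825 = 8.270 in; ε'_s = 0.003(c − d')/c = 0.0022 ≥ ε_y = 0.0021, so the compression steel yields.
M_n = (A_s − A'_s) f_y (d − a/2) + A'_s f_y (d − d') = 373.2 × (29.1 − 3.4115) + 79.8 × (29.1 − 2.2) = 9586.9 + 2146.6 = 11733.5 kip·in = 11733.5/12 = 977.79 kip·ft.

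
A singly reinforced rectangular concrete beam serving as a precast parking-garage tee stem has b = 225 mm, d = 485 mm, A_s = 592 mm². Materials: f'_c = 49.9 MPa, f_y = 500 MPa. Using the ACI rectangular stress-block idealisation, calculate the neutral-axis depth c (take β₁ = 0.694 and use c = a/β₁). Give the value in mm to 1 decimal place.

T = A_s f_y = 592 × 500 = 296000 N = 296 kN.
Setting C = 0.85 f'_c a b equal to T: a = 296000/(0.85 × 49.9 × 225) = 31.016 mm.
With β₁ = 0.694, c = a/β₁ = 31.016/0.694 = 44.7 mm.

c ≈ 44.7 mm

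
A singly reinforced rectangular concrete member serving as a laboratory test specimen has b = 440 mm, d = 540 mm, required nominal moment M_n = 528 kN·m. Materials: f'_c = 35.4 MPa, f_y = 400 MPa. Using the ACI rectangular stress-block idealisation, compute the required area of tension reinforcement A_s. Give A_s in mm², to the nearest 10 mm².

A_s ≈ 2640 mm²

With M_n = 0.85 f'_c a b (d − a/2), solve the quadratic for a:
a = d − √(d² − 2M_n/(0.85 f'_c b)) = 540 − √(540² − 2 × 528×10⁶/(0.85 × 35.4 × 440)) = 79.74 mm.
A_s = 0.85 f'_c a b / f_y = 0.85 × 35.4 × 79.74 × 440 / 400 = 2639.3 mm².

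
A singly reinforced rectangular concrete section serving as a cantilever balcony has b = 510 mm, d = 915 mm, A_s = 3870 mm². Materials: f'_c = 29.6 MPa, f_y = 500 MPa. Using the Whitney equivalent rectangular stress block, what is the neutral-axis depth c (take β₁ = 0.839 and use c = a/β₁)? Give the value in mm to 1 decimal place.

c ≈ 179.7 mm

T = A_s f_y = 3870 × 500 = 1935000 N = 1935 kN.
Setting C = 0.85 f'_c a b equal to T: a = 1935000/(0.85 × 29.6 × 510) = 150.800 mm.
With β₁ = 0.839, c = a/β₁ = 150.800/0.839 = 179.7 mm.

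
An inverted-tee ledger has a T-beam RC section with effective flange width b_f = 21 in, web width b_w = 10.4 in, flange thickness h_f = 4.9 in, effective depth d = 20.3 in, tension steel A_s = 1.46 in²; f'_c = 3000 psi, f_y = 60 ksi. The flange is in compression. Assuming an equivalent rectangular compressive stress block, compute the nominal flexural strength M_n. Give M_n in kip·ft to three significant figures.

Tension: T = A_s f_y = 1.46 × 60 = 87.6 kips.
Try a within the flange: a = T/(0.85 f'_c b_f) = 87.6/(0.85 × 3 × 21) = 1.636 in.
Since a = 1.636 ≤ h_f = 4.9 in, the stress block lies entirely in the flange; analyse as a rectangular beam of width b_f.
M_n = T(d − a/2) = 87.6 × (20.3 − 0.818) = 1706.6 kip·in.
M_n = 1706.6/12 = 142.22 kip·ft.

M_n ≈ 142 kip·ft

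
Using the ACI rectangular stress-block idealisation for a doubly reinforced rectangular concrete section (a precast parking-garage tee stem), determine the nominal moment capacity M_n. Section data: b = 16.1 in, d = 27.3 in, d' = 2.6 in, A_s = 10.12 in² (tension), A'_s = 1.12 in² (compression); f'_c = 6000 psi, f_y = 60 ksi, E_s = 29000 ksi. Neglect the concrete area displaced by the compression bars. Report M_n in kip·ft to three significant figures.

Assume both steels yield.
a = (A_s − A'_s) f_y/(0.85 f'_c b) = (10.12 − 1.12) × 60/(0.85 × 6 × 16.1) = 6.577 in.
c = a/β₁ = 6.577/0.75 = 8.769 in; ε'_s = 0.003(c − d')/c = 0.0021 ≥ ε_y = 0.0021, so the compression steel yields.
M_n = (A_s − A'_s) f_y (d − a/2) + A'_s f_y (d − d') = 540 × (27.3 − 3.2885) + 67.2 × (27.3 − 2.6) = 12966.2 + 1659.8 = 14626.0 kip·in = 14626.0/12 = 1218.83 kip·ft.

M_n ≈ 1220 kip·ft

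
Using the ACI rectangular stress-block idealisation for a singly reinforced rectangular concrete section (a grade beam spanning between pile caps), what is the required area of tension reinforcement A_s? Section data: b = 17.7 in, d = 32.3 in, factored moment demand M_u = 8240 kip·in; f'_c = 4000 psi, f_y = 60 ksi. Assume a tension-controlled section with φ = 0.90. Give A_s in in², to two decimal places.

M_n = M_u/φ = 8240/0.90 = 9155.56 kip·in.
From M_n = 0.85 f'_c a b (d − a/2):
a = d − √(d² − 2M_n/(0.85 f'_c b)) = 32.3 − √(32.3² − 2 × 9155.56/(0.85 × 4 × 17.7)) = 5.115 in.
A_s = 0.85 f'_c a b / f_y = 0.85 × 4 × 5.115 × 17.7 / 60 = 5.130 in².

A_s ≈ 5.13 in²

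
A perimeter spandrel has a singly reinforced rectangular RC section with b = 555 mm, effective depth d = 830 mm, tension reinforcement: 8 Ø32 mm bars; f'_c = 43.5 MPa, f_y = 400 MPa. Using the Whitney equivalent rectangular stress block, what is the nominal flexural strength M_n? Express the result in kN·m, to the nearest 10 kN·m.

A_s = 8 × 804 = 6432 mm².
T = A_s f_y = 6432 × 400 = 2572800 N = 2572.8 kN.
From C = T: a = T/(0.85 f'_c b) = 2572800/(0.85 × 43.5 × 555) = 125.37 mm.
M_n = T(d − a/2) = 2572.8 kN × (830 − 62.685) mm = 1974.15 kN·m.

M_n ≈ 1970 kN·m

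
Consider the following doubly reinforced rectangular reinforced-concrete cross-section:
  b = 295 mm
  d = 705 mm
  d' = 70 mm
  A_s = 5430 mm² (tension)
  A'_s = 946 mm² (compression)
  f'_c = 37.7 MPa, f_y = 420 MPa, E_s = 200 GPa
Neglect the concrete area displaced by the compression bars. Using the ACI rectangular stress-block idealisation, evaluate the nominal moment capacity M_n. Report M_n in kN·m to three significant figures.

M_n ≈ 1390 kN·m

Assume both tension and compression steel yield.
Net tension couple steel: A_s − A'_s = 4484 mm².
a = (A_s − A'_s) f_y / (0.85 f'_c b) = 1883280/(0.85 × 37.7 × 295) = 199.22 mm.
c = a/β₁ = 199.22/0.781 = 255.08 mm; ε'_s = 0.003(c − d')/c = 0.0022 ≥ f_y/E_s = 0.0021, so compression steel does yield.
M_n = (A_s − A'_s) f_y (d − a/2) + A'_s f_y (d − d') = [1883280 × (705 − 99.61) + 397320 × (705 − 70)] × 10⁻⁶ = 1140.12 + 252.30 = 1392.42 kN·m.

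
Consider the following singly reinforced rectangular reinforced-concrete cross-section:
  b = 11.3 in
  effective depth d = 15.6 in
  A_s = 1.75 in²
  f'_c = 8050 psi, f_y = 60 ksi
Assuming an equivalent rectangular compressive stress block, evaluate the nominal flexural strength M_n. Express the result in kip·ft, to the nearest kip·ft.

T = A_s f_y = 1.75 × 60 = 105 kips.
a = T/(0.85 f'_c b) = 105/(0.85 × 8.05 × 11.3) = 1.358 in.
M_n = T(d − a/2) = 105 × (15.6 − 0.679) = 1566.7 kip·in = 1566.7/12 = 130.56 kip·ft.

M_n ≈ 131 kip·ft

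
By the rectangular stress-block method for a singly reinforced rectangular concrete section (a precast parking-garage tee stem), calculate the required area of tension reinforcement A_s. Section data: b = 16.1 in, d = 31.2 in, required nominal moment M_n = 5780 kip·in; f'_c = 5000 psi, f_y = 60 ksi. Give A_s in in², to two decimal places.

From M_n = 0.85 f'_c a b (d − a/2):
a = d − √(d² − 2M_n/(0.85 f'_c b)) = 31.2 − √(31.2² − 2 × 5780/(0.85 × 5 × 16.1)) = 2.836 in.
A_s = 0.85 f'_c a b / f_y = 0.85 × 5 × 2.836 × 16.1 / 60 = 3.234 in².

A_s ≈ 3.23 in²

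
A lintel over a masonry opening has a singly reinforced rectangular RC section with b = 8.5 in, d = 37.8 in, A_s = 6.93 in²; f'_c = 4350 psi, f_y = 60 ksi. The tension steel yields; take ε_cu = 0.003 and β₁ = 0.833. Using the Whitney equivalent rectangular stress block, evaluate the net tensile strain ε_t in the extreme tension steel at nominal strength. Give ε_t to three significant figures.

a = A_s f_y/(0.85 f'_c b) = 13.230 in.
β₁ = 0.833, so c = a/β₁ = 13.230/0.833 = 15.882 in.
From the linear strain diagram with ε_cu = 0.003: ε_t = 0.003 (d − c)/c = 0.003 × (37.8 − 15.882)/15.882 = 0.00414.
ε_t is between 0.004 and 0.005 — transition zone.

ε_t ≈ 0.00414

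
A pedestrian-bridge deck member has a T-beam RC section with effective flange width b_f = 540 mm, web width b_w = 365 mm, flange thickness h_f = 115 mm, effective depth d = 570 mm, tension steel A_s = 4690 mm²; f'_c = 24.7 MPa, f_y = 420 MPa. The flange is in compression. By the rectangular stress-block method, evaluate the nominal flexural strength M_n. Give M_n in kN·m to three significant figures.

Tension: T = A_s f_y = 4690 × 420 = 1969800 N.
Try a within the flange: a = T/(0.85 f'_c b_f) = 1969800/(0.85 × 24.7 × 540) = 173.75 mm.
a = 173.75 > h_f = 115 mm: the block extends into the web. Split into flange-overhang and web parts.
C_f = 0.85 f'_c (b_f − b_w) h_f = 0.85 × 24.7 × (540 − 365) × 115 = 422524 N.
Remaining web compression depth: a_w = (T − C_f)/(0.85 f'_c b_w) = (1969800 − 422524)/(0.85 × 24.7 × 365) = 201.91 mm.
M_n = C_f(d − h_f/2) + (T − C_f)(d − a_w/2) = 422524 × (570 − 57.5) + 1547276 × (570 − 100.955) = 216.54 + 725.74 = 942.28 × 10⁶ N·mm.
M_n = 942.28 kN·m.

M_n ≈ 942 kN·m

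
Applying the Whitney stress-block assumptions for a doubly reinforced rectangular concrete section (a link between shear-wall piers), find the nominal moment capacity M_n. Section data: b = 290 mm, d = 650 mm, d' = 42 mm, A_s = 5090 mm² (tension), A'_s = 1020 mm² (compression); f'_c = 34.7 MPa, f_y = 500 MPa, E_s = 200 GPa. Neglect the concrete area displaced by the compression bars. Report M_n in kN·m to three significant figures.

Assume both tension and compression steel yield.
Net tension couple steel: A_s − A'_s = 4070 mm².
a = (A_s − A'_s) f_y / (0.85 f'_c b) = 2035000/(0.85 × 34.7 × 290) = 237.91 mm.
c = a/β₁ = 237.91/0.802 = 296.65 mm; ε'_s = 0.003(c − d')/c = 0.0026 ≥ f_y/E_s = 0.0025, so compression steel does yield.
M_n = (A_s − A'_s) f_y (d − a/2) + A'_s f_y (d − d') = [2035000 × (650 − 118.955) + 510000 × (650 − 42)] × 10⁻⁶ = 1080.68 + 310.08 = 1390.76 kN·m.

M_n ≈ 1390 kN·m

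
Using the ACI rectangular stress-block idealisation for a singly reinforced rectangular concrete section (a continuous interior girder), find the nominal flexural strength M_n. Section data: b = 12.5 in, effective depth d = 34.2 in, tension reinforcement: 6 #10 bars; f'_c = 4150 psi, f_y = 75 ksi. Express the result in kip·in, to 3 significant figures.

A_s = 6 × 1.27 = 7.62 in².
T = A_s f_y = 7.62 × 75 = 571.5 kips.
a = T/(0.85 f'_c b) = 571.5/(0.85 × 4.15 × 12.5) = 12.961 in.
M_n = T(d − a/2) = 571.5 × (34.2 − 6.4805) = 15841.7 kip·in.

M_n ≈ 15800 kip·in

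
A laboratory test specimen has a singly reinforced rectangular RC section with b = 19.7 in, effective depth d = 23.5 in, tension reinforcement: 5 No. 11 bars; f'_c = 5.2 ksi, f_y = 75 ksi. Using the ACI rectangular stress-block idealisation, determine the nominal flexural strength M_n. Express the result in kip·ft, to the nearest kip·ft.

A_s = 5 × 1.56 = 7.8 in².
T = A_s f_y = 7.8 × 75 = 585 kips.
a = T/(0.85 f'_c b) = 585/(0.85 × 5.2 × 19.7) = 6.718 in.
M_n = T(d − a/2) = 585 × (23.5 − 3.359) = 11782.5 kip·in = 11782.5/12 = 981.88 kip·ft.

M_n ≈ 982 kip·ft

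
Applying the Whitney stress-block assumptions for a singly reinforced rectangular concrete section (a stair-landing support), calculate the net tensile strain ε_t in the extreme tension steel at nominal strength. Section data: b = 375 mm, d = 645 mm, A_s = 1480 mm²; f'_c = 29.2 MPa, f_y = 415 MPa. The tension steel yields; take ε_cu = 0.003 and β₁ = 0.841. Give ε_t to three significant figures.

ε_t ≈ 0.0217

a = A_s f_y/(0.85 f'_c b) = 65.99 mm.
β₁ = 0.841, so c = a/β₁ = 65.99/0.841 = 78.47 mm.
From the linear strain diagram with ε_cu = 0.003: ε_t = 0.003 (d − c)/c = 0.003 × (645 − 78.47)/78.47 = 0.0217.
Since ε_t ≥ 0.005, the section is tension-controlled.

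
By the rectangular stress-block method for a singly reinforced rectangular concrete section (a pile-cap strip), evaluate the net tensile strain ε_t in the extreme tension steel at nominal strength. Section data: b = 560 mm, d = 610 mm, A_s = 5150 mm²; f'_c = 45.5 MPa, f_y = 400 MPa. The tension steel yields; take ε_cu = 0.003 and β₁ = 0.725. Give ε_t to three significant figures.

ε_t ≈ 0.0109

a = A_s f_y/(0.85 f'_c b) = 95.11 mm.
β₁ = 0.725, so c = a/β₁ = 95.11/0.725 = 131.19 mm.
From the linear strain diagram with ε_cu = 0.003: ε_t = 0.003 (d − c)/c = 0.003 × (610 − 131.19)/131.19 = 0.0109.
Since ε_t ≥ 0.005, the section is tension-controlled.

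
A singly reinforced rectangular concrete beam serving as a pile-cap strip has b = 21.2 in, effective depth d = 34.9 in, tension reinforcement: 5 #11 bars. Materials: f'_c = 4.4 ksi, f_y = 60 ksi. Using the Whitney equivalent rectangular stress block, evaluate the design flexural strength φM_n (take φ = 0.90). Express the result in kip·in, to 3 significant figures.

φM_n ≈ 13500 kip·in

A_s = 5 × 1.56 = 7.8 in².
T = A_s f_y = 7.8 × 60 = 468 kips.
a = T/(0.85 f'_c b) = 468/(0.85 × 4.4 × 21.2) = 5.903 in.
M_n = T(d − a/2) = 468 × (34.9 − 2.9515) = 14951.9 kip·in.
φM_n = 0.90 × 14951.9 = 13456.7 kip·in.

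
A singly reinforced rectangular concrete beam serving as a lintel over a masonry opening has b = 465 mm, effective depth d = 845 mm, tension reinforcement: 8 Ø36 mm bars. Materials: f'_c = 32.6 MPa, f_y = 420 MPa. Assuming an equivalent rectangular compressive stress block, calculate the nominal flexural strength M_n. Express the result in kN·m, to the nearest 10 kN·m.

A_s = 8 × 1018 = 8144 mm².
T = A_s f_y = 8144 × 420 = 3420480 N = 3420.48 kN.
From C = T: a = T/(0.85 f'_c b) = 3420480/(0.85 × 32.6 × 465) = 265.46 mm.
M_n = T(d − a/2) = 3420.48 kN × (845 − 132.73) mm = 2436.31 kN·m.

M_n ≈ 2440 kN·m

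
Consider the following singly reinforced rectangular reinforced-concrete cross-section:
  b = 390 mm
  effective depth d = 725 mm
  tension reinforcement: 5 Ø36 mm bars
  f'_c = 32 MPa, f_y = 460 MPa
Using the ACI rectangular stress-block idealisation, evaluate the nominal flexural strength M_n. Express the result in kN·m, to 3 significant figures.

M_n ≈ 1440 kN·m

A_s = 5 × 1018 = 5090 mm².
T = A_s f_y = 5090 × 460 = 2341400 N = 2341.4 kN.
From C = T: a = T/(0.85 f'_c b) = 2341400/(0.85 × 32 × 390) = 220.72 mm.
M_n = T(d − a/2) = 2341.4 kN × (725 − 110.36) mm = 1439.12 kN·m.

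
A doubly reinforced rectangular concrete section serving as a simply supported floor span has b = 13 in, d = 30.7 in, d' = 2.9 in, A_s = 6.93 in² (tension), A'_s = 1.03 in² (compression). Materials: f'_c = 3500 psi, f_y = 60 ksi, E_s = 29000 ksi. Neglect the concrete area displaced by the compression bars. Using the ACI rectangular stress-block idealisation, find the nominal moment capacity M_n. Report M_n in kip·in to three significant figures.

Assume both steels yield.
a = (A_s − A'_s) f_y/(0.85 f'_c b) = (6.93 − 1.03) × 60/(0.85 × 3.5 × 13) = 9.153 in.
c = a/β₁ = 9.153/0.85 = 10.768 in; ε'_s = 0.003(c − d')/c = 0.0022 ≥ ε_y = 0.0021, so the compression steel yields.
M_n = (A_s − A'_s) f_y (d − a/2) + A'_s f_y (d − d') = 354 × (30.7 − 4.5765) + 61.8 × (30.7 − 2.9) = 9247.7 + 1718.0 = 10965.7 kip·in.

M_n ≈ 11000 kip·in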